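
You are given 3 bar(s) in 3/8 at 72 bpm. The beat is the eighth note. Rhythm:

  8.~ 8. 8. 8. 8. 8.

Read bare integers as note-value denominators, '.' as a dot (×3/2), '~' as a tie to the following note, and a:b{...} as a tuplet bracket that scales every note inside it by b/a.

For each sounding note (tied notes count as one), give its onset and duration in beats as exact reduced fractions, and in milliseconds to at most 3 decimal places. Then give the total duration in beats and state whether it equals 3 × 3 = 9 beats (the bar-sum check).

1) 0.0ms=0b +2500.0ms=3b
2) 2500.0ms=3b +1250.0ms=3/2b
3) 3750.0ms=9/2b +1250.0ms=3/2b
4) 5000.0ms=6b +1250.0ms=3/2b
5) 6250.0ms=15/2b +1250.0ms=3/2b
Σ=9b of 9 (72bpm 3/8) — PASS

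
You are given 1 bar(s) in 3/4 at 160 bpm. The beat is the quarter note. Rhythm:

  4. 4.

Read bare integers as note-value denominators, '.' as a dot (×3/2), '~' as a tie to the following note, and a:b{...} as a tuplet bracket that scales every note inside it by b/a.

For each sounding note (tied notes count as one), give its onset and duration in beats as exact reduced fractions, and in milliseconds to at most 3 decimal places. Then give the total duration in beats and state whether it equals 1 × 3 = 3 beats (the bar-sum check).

1) 0.0ms=0b +562.5ms=3/2b
2) 562.5ms=3/2b +562.5ms=3/2b
Σ=3b of 3 (160bpm 3/4) — PASS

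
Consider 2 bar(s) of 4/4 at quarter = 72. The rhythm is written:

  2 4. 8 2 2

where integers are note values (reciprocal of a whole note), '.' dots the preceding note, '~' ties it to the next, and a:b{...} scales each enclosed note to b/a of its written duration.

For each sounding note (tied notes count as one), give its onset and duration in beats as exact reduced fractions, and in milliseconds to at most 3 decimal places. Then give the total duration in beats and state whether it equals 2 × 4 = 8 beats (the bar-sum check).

1) 0.0ms=0b +1666.667ms=2b
2) 1666.667ms=2b +1250.0ms=3/2b
3) 2916.667ms=7/2b +416.667ms=1/2b
4) 3333.333ms=4b +1666.667ms=2b
5) 5000.0ms=6b +1666.667ms=2b
Σ=8b of 8 (72bpm 4/4) — PASS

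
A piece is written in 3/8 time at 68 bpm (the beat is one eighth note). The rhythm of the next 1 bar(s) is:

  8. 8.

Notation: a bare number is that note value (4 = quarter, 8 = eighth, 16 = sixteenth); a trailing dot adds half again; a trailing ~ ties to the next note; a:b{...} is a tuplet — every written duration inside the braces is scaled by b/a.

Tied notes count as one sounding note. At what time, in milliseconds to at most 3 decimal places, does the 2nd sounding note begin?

note 2 onset = 3/2b = 1323.529ms

1. 0.0ms @ 0 + 1323.529ms (3/2)
2. 1323.529ms @ 3/2 + 1323.529ms (3/2)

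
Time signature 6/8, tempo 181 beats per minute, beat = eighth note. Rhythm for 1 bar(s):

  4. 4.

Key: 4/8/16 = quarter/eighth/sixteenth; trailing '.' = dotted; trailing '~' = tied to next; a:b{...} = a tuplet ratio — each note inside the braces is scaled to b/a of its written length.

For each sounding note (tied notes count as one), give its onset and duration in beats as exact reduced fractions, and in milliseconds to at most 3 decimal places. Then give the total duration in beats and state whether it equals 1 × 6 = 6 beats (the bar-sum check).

1) 0.0ms=0b +994.475ms=3b
2) 994.475ms=3b +994.475ms=3b
Σ=6b of 6 (181bpm 6/8) — PASS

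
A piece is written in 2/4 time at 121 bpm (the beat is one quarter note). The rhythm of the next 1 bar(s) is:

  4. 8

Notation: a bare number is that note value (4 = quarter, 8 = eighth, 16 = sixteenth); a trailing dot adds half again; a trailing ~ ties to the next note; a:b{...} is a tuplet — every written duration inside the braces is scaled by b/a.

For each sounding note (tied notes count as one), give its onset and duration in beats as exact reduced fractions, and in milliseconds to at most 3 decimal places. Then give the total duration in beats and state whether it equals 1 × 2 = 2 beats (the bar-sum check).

1) 0.0ms=0b +743.802ms=3/2b
2) 743.802ms=3/2b +247.934ms=1/2b
Σ=2b of 2 (121bpm 2/4) — PASS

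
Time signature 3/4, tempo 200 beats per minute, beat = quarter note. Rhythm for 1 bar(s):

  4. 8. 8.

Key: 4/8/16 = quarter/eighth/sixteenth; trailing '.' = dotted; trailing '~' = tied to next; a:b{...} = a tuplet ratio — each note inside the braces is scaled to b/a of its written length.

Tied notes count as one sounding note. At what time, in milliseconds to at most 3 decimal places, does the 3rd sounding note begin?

1. 0.0ms @ 0 + 450.0ms (3/2)
2. 450.0ms @ 3/2 + 225.0ms (3/4)
3. 675.0ms @ 9/4 + 225.0ms (3/4)

note 3 onset = 9/4b = 675.0ms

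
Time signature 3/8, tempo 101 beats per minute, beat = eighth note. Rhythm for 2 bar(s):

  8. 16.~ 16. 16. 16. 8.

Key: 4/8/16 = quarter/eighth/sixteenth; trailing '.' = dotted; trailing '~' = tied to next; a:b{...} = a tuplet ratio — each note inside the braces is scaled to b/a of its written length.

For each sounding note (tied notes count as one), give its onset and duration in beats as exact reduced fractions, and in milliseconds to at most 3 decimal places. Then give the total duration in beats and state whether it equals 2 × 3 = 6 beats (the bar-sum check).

1) 0.0ms=0b +891.089ms=3/2b
2) 891.089ms=3/2b +891.089ms=3/2b
3) 1782.178ms=3b +445.545ms=3/4b
4) 2227.723ms=15/4b +445.545ms=3/4b
5) 2673.267ms=9/2b +891.089ms=3/2b
Σ=6b of 6 (101bpm 3/8) — PASS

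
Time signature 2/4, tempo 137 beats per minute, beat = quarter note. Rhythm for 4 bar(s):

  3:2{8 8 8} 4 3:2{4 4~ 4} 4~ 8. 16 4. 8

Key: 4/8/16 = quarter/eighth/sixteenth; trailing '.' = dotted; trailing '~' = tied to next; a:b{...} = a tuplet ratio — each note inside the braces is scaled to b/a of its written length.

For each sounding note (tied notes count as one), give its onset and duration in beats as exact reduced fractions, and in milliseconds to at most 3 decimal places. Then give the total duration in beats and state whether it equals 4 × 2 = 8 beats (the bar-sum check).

1) 0.0ms=0b +145.985ms=1/3b
2) 145.985ms=1/3b +145.985ms=1/3b
3) 291.971ms=2/3b +145.985ms=1/3b
4) 437.956ms=1b +437.956ms=1b
5) 875.912ms=2b +291.971ms=2/3b
6) 1167.883ms=8/3b +583.942ms=4/3b
7) 1751.825ms=4b +766.423ms=7/4b
8) 2518.248ms=23/4b +109.489ms=1/4b
9) 2627.737ms=6b +656.934ms=3/2b
10) 3284.672ms=15/2b +218.978ms=1/2b
Σ=8b of 8 (137bpm 2/4) — PASS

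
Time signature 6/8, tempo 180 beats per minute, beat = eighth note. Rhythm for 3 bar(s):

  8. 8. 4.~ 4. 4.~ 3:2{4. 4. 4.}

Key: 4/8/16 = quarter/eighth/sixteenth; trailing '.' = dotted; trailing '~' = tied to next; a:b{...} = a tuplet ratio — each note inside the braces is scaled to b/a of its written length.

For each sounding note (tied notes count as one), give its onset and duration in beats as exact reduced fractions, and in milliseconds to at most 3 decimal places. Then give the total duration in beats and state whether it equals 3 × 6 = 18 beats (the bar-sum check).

1) 0.0ms=0b +500.0ms=3/2b
2) 500.0ms=3/2b +500.0ms=3/2b
3) 1000.0ms=3b +2000.0ms=6b
4) 3000.0ms=9b +1666.667ms=5b
5) 4666.667ms=14b +666.667ms=2b
6) 5333.333ms=16b +666.667ms=2b
Σ=18b of 18 (180bpm 6/8) — PASS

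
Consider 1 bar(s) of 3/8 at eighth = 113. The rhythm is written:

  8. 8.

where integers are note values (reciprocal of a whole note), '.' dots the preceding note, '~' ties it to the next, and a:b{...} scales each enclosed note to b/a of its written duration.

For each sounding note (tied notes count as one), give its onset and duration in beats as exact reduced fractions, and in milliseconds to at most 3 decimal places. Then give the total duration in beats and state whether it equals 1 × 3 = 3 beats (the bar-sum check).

1) 0.0ms=0b +796.46ms=3/2b
2) 796.46ms=3/2b +796.46ms=3/2b
Σ=3b of 3 (113bpm 3/8) — PASS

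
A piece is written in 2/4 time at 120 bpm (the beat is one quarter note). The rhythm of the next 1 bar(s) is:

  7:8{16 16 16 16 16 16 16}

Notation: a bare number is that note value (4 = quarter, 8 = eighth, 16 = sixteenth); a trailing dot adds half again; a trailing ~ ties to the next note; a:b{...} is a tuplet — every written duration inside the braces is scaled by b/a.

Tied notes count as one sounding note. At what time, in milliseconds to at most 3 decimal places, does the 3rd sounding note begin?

1. 0.0ms @ 0 + 142.857ms (2/7)
2. 142.857ms @ 2/7 + 142.857ms (2/7)
3. 285.714ms @ 4/7 + 142.857ms (2/7)
4. 428.571ms @ 6/7 + 142.857ms (2/7)
5. 571.429ms @ 8/7 + 142.857ms (2/7)
6. 714.286ms @ 10/7 + 142.857ms (2/7)
7. 857.143ms @ 12/7 + 142.857ms (2/7)

note 3 onset = 4/7b = 285.714ms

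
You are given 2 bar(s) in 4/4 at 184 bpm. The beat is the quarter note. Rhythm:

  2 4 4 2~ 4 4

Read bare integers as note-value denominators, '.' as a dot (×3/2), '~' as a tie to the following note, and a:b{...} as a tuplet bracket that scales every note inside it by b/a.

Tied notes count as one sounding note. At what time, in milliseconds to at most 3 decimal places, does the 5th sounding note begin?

1. 0.0ms @ 0 + 652.174ms (2)
2. 652.174ms @ 2 + 326.087ms (1)
3. 978.261ms @ 3 + 326.087ms (1)
4. 1304.348ms @ 4 + 978.261ms (3)
5. 2282.609ms @ 7 + 326.087ms (1)

note 5 onset = 7b = 2282.609ms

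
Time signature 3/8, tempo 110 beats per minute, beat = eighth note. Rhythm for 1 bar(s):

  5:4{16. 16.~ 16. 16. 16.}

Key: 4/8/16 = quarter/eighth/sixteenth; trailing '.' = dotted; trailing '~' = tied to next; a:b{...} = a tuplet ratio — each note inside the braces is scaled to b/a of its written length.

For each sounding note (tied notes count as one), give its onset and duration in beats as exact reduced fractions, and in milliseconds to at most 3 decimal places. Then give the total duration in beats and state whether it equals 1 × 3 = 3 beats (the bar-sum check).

1) 0.0ms=0b +327.273ms=3/5b
2) 327.273ms=3/5b +654.545ms=6/5b
3) 981.818ms=9/5b +327.273ms=3/5b
4) 1309.091ms=12/5b +327.273ms=3/5b
Σ=3b of 3 (110bpm 3/8) — PASS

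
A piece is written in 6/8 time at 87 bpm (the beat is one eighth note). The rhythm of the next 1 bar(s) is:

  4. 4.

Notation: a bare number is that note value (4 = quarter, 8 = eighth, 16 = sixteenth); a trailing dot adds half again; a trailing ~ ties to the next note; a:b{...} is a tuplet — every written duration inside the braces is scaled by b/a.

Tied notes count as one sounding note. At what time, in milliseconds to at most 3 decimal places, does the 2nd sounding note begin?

1. 0.0ms @ 0 + 2068.966ms (3)
2. 2068.966ms @ 3 + 2068.966ms (3)

note 2 onset = 3b = 2068.966ms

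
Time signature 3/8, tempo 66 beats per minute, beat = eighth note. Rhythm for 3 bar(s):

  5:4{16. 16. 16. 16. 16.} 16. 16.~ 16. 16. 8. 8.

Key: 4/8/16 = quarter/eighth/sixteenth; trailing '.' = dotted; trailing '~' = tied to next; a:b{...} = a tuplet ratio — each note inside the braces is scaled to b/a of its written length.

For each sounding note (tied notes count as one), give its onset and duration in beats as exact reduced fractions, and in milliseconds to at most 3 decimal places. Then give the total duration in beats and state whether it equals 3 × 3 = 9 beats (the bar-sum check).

1) 0.0ms=0b +545.455ms=3/5b
2) 545.455ms=3/5b +545.455ms=3/5b
3) 1090.909ms=6/5b +545.455ms=3/5b
4) 1636.364ms=9/5b +545.455ms=3/5b
5) 2181.818ms=12/5b +545.455ms=3/5b
6) 2727.273ms=3b +681.818ms=3/4b
7) 3409.091ms=15/4b +1363.636ms=3/2b
8) 4772.727ms=21/4b +681.818ms=3/4b
9) 5454.545ms=6b +1363.636ms=3/2b
10) 6818.182ms=15/2b +1363.636ms=3/2b
Σ=9b of 9 (66bpm 3/8) — PASS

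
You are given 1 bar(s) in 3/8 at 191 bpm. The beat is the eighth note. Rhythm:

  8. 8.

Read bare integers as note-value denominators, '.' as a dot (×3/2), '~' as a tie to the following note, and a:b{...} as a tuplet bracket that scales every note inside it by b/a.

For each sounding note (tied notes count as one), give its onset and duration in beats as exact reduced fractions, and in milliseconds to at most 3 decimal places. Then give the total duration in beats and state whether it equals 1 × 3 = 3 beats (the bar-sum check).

1) 0.0ms=0b +471.204ms=3/2b
2) 471.204ms=3/2b +471.204ms=3/2b
Σ=3b of 3 (191bpm 3/8) — PASS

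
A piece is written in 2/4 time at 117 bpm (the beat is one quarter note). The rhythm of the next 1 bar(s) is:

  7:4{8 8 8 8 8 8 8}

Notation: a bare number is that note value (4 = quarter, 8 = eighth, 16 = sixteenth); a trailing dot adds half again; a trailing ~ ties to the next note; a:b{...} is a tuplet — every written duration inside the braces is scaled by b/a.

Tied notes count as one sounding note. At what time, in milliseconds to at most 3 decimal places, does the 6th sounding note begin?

note 6 onset = 10/7b = 732.601ms

1. 0.0ms @ 0 + 146.52ms (2/7)
2. 146.52ms @ 2/7 + 146.52ms (2/7)
3. 293.04ms @ 4/7 + 146.52ms (2/7)
4. 439.56ms @ 6/7 + 146.52ms (2/7)
5. 586.081ms @ 8/7 + 146.52ms (2/7)
6. 732.601ms @ 10/7 + 146.52ms (2/7)
7. 879.121ms @ 12/7 + 146.52ms (2/7)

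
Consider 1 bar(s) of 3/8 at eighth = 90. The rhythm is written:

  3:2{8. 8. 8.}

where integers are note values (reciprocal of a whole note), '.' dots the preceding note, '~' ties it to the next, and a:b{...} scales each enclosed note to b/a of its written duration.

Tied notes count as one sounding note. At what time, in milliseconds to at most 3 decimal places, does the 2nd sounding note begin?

1. 0.0ms @ 0 + 666.667ms (1)
2. 666.667ms @ 1 + 666.667ms (1)
3. 1333.333ms @ 2 + 666.667ms (1)

note 2 onset = 1b = 666.667ms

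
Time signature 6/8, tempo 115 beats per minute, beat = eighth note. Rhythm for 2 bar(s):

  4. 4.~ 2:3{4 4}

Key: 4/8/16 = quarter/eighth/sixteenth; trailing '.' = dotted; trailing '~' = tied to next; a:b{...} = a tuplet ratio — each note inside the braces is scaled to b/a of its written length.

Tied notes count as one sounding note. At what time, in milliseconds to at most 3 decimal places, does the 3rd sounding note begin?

1. 0.0ms @ 0 + 1565.217ms (3)
2. 1565.217ms @ 3 + 3130.435ms (6)
3. 4695.652ms @ 9 + 1565.217ms (3)

note 3 onset = 9b = 4695.652ms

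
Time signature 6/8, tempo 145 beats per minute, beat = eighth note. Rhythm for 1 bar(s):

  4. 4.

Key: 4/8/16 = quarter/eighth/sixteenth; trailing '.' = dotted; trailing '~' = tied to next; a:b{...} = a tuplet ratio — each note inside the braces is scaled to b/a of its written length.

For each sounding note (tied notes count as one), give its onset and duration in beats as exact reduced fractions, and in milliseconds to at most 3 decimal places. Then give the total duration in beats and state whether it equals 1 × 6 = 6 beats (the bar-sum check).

1) 0.0ms=0b +1241.379ms=3b
2) 1241.379ms=3b +1241.379ms=3b
Σ=6b of 6 (145bpm 6/8) — PASS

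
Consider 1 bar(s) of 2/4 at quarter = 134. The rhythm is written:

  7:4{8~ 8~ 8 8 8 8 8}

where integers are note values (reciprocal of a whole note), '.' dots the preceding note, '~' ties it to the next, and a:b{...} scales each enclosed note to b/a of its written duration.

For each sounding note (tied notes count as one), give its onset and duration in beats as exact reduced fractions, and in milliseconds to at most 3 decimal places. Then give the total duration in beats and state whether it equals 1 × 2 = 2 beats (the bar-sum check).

1) 0.0ms=0b +383.795ms=6/7b
2) 383.795ms=6/7b +127.932ms=2/7b
3) 511.727ms=8/7b +127.932ms=2/7b
4) 639.659ms=10/7b +127.932ms=2/7b
5) 767.591ms=12/7b +127.932ms=2/7b
Σ=2b of 2 (134bpm 2/4) — PASS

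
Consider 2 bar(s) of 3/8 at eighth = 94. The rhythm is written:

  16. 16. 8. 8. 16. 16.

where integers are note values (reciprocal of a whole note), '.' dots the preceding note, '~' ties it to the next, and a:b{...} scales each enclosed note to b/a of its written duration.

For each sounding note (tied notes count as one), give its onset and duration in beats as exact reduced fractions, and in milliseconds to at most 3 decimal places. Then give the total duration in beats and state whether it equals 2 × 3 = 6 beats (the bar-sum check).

1) 0.0ms=0b +478.723ms=3/4b
2) 478.723ms=3/4b +478.723ms=3/4b
3) 957.447ms=3/2b +957.447ms=3/2b
4) 1914.894ms=3b +957.447ms=3/2b
5) 2872.34ms=9/2b +478.723ms=3/4b
6) 3351.064ms=21/4b +478.723ms=3/4b
Σ=6b of 6 (94bpm 3/8) — PASS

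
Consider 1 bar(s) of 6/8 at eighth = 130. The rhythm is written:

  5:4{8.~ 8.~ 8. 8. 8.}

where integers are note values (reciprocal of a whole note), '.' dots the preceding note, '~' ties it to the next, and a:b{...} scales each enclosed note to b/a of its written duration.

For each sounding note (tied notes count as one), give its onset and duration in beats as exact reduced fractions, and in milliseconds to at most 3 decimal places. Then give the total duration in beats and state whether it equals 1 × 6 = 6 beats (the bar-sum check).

1) 0.0ms=0b +1661.538ms=18/5b
2) 1661.538ms=18/5b +553.846ms=6/5b
3) 2215.385ms=24/5b +553.846ms=6/5b
Σ=6b of 6 (130bpm 6/8) — PASS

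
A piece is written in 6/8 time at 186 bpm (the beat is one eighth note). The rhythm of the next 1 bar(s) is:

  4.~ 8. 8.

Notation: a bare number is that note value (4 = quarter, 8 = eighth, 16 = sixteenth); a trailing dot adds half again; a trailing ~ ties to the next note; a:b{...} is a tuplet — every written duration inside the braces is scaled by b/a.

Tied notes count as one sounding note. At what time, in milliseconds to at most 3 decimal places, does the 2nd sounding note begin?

1. 0.0ms @ 0 + 1451.613ms (9/2)
2. 1451.613ms @ 9/2 + 483.871ms (3/2)

note 2 onset = 9/2b = 1451.613ms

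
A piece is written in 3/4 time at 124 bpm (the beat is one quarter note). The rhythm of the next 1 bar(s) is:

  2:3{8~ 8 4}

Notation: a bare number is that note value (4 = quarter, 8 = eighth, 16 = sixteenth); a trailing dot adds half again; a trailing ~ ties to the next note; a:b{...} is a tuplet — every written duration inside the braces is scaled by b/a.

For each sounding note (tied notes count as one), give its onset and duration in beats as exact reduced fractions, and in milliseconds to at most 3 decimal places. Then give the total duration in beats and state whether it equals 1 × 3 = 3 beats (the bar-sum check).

1) 0.0ms=0b +725.806ms=3/2b
2) 725.806ms=3/2b +725.806ms=3/2b
Σ=3b of 3 (124bpm 3/4) — PASS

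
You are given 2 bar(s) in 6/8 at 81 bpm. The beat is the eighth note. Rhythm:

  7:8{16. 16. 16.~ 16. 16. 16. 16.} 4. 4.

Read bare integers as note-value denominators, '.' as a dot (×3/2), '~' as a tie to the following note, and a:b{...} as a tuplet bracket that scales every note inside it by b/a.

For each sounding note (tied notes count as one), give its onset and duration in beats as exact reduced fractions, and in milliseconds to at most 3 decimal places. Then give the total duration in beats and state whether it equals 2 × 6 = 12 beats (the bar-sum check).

1) 0.0ms=0b +634.921ms=6/7b
2) 634.921ms=6/7b +634.921ms=6/7b
3) 1269.841ms=12/7b +1269.841ms=12/7b
4) 2539.683ms=24/7b +634.921ms=6/7b
5) 3174.603ms=30/7b +634.921ms=6/7b
6) 3809.524ms=36/7b +634.921ms=6/7b
7) 4444.444ms=6b +2222.222ms=3b
8) 6666.667ms=9b +2222.222ms=3b
Σ=12b of 12 (81bpm 6/8) — PASS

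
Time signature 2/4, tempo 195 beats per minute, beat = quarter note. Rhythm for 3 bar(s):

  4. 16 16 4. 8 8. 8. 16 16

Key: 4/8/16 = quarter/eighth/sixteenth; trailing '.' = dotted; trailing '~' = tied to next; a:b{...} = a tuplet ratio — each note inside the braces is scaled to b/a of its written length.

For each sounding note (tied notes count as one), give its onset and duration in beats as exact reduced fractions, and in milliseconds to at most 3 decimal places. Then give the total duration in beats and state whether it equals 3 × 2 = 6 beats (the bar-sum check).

1) 0.0ms=0b +461.538ms=3/2b
2) 461.538ms=3/2b +76.923ms=1/4b
3) 538.462ms=7/4b +76.923ms=1/4b
4) 615.385ms=2b +461.538ms=3/2b
5) 1076.923ms=7/2b +153.846ms=1/2b
6) 1230.769ms=4b +230.769ms=3/4b
7) 1461.538ms=19/4b +230.769ms=3/4b
8) 1692.308ms=11/2b +76.923ms=1/4b
9) 1769.231ms=23/4b +76.923ms=1/4b
Σ=6b of 6 (195bpm 2/4) — PASS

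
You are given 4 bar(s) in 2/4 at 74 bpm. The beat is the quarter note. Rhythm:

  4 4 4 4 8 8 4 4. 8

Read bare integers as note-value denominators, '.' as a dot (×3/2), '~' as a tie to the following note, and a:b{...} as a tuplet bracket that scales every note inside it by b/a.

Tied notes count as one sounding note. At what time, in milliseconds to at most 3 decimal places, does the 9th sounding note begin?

note 9 onset = 15/2b = 6081.081ms

1. 0.0ms @ 0 + 810.811ms (1)
2. 810.811ms @ 1 + 810.811ms (1)
3. 1621.622ms @ 2 + 810.811ms (1)
4. 2432.432ms @ 3 + 810.811ms (1)
5. 3243.243ms @ 4 + 405.405ms (1/2)
6. 3648.649ms @ 9/2 + 405.405ms (1/2)
7. 4054.054ms @ 5 + 810.811ms (1)
8. 4864.865ms @ 6 + 1216.216ms (3/2)
9. 6081.081ms @ 15/2 + 405.405ms (1/2)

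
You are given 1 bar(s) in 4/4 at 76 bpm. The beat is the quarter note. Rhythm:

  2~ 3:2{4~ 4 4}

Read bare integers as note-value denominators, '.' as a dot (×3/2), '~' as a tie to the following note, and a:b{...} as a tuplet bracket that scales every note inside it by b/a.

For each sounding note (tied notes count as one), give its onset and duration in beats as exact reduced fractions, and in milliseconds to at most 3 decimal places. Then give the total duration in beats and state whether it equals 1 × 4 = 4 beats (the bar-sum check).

1) 0.0ms=0b +2631.579ms=10/3b
2) 2631.579ms=10/3b +526.316ms=2/3b
Σ=4b of 4 (76bpm 4/4) — PASS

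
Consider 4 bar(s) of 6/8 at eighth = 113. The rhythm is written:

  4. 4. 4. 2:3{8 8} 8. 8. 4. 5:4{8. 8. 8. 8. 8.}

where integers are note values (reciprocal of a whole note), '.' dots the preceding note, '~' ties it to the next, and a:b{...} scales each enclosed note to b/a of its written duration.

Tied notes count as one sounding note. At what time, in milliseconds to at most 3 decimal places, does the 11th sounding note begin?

1. 0.0ms @ 0 + 1592.92ms (3)
2. 1592.92ms @ 3 + 1592.92ms (3)
3. 3185.841ms @ 6 + 1592.92ms (3)
4. 4778.761ms @ 9 + 796.46ms (3/2)
5. 5575.221ms @ 21/2 + 796.46ms (3/2)
6. 6371.681ms @ 12 + 796.46ms (3/2)
7. 7168.142ms @ 27/2 + 796.46ms (3/2)
8. 7964.602ms @ 15 + 1592.92ms (3)
9. 9557.522ms @ 18 + 637.168ms (6/5)
10. 10194.69ms @ 96/5 + 637.168ms (6/5)
11. 10831.858ms @ 102/5 + 637.168ms (6/5)
12. 11469.027ms @ 108/5 + 637.168ms (6/5)
13. 12106.195ms @ 114/5 + 637.168ms (6/5)

note 11 onset = 102/5b = 10831.858ms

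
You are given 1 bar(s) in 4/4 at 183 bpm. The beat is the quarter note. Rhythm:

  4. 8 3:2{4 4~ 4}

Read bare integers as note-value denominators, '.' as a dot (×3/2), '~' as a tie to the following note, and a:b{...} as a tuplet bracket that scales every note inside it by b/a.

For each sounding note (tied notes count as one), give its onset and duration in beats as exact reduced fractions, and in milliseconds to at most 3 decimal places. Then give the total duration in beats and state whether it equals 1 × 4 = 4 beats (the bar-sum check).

1) 0.0ms=0b +491.803ms=3/2b
2) 491.803ms=3/2b +163.934ms=1/2b
3) 655.738ms=2b +218.579ms=2/3b
4) 874.317ms=8/3b +437.158ms=4/3b
Σ=4b of 4 (183bpm 4/4) — PASS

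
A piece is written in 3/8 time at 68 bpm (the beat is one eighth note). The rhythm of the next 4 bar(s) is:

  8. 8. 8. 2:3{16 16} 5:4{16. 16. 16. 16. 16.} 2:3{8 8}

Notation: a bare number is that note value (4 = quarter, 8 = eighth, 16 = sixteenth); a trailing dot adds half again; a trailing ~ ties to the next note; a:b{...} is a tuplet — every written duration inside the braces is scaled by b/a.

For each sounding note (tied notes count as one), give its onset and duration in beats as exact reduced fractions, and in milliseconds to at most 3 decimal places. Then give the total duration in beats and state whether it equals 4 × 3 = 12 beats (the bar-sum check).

1) 0.0ms=0b +1323.529ms=3/2b
2) 1323.529ms=3/2b +1323.529ms=3/2b
3) 2647.059ms=3b +1323.529ms=3/2b
4) 3970.588ms=9/2b +661.765ms=3/4b
5) 4632.353ms=21/4b +661.765ms=3/4b
6) 5294.118ms=6b +529.412ms=3/5b
7) 5823.529ms=33/5b +529.412ms=3/5b
8) 6352.941ms=36/5b +529.412ms=3/5b
9) 6882.353ms=39/5b +529.412ms=3/5b
10) 7411.765ms=42/5b +529.412ms=3/5b
11) 7941.176ms=9b +1323.529ms=3/2b
12) 9264.706ms=21/2b +1323.529ms=3/2b
Σ=12b of 12 (68bpm 3/8) — PASS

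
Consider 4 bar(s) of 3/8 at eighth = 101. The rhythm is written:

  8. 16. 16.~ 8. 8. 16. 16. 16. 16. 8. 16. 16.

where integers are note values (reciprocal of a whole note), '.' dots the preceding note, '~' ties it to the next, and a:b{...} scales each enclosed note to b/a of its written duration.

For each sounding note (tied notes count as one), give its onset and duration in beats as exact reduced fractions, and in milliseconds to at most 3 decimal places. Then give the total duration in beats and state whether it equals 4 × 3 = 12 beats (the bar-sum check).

1) 0.0ms=0b +891.089ms=3/2b
2) 891.089ms=3/2b +445.545ms=3/4b
3) 1336.634ms=9/4b +1336.634ms=9/4b
4) 2673.267ms=9/2b +891.089ms=3/2b
5) 3564.356ms=6b +445.545ms=3/4b
6) 4009.901ms=27/4b +445.545ms=3/4b
7) 4455.446ms=15/2b +445.545ms=3/4b
8) 4900.99ms=33/4b +445.545ms=3/4b
9) 5346.535ms=9b +891.089ms=3/2b
10) 6237.624ms=21/2b +445.545ms=3/4b
11) 6683.168ms=45/4b +445.545ms=3/4b
Σ=12b of 12 (101bpm 3/8) — PASS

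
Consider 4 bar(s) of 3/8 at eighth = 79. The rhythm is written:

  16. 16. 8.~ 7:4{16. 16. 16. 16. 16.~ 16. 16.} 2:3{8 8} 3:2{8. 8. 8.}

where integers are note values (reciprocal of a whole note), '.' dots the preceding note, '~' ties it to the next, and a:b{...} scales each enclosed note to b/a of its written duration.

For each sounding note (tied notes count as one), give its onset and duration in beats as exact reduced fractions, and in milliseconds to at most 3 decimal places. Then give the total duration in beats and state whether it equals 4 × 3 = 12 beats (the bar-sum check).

1) 0.0ms=0b +569.62ms=3/4b
2) 569.62ms=3/4b +569.62ms=3/4b
3) 1139.241ms=3/2b +1464.738ms=27/14b
4) 2603.978ms=24/7b +325.497ms=3/7b
5) 2929.476ms=27/7b +325.497ms=3/7b
6) 3254.973ms=30/7b +325.497ms=3/7b
7) 3580.47ms=33/7b +650.995ms=6/7b
8) 4231.465ms=39/7b +325.497ms=3/7b
9) 4556.962ms=6b +1139.241ms=3/2b
10) 5696.203ms=15/2b +1139.241ms=3/2b
11) 6835.443ms=9b +759.494ms=1b
12) 7594.937ms=10b +759.494ms=1b
13) 8354.43ms=11b +759.494ms=1b
Σ=12b of 12 (79bpm 3/8) — PASS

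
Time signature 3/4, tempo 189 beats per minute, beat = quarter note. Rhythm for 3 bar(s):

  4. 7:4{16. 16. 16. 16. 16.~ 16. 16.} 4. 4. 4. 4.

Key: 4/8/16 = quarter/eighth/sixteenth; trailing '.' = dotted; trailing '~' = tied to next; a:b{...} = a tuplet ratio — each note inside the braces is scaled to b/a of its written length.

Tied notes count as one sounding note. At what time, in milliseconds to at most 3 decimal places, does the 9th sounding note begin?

1. 0.0ms @ 0 + 476.19ms (3/2)
2. 476.19ms @ 3/2 + 68.027ms (3/14)
3. 544.218ms @ 12/7 + 68.027ms (3/14)
4. 612.245ms @ 27/14 + 68.027ms (3/14)
5. 680.272ms @ 15/7 + 68.027ms (3/14)
6. 748.299ms @ 33/14 + 136.054ms (3/7)
7. 884.354ms @ 39/14 + 68.027ms (3/14)
8. 952.381ms @ 3 + 476.19ms (3/2)
9. 1428.571ms @ 9/2 + 476.19ms (3/2)
10. 1904.762ms @ 6 + 476.19ms (3/2)
11. 2380.952ms @ 15/2 + 476.19ms (3/2)

note 9 onset = 9/2b = 1428.571ms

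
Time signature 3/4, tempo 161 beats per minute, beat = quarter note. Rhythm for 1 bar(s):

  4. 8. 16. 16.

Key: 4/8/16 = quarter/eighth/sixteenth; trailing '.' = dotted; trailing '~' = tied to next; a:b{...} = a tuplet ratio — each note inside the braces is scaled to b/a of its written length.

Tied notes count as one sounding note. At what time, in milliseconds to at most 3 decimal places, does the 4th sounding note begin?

1. 0.0ms @ 0 + 559.006ms (3/2)
2. 559.006ms @ 3/2 + 279.503ms (3/4)
3. 838.509ms @ 9/4 + 139.752ms (3/8)
4. 978.261ms @ 21/8 + 139.752ms (3/8)

note 4 onset = 21/8b = 978.261ms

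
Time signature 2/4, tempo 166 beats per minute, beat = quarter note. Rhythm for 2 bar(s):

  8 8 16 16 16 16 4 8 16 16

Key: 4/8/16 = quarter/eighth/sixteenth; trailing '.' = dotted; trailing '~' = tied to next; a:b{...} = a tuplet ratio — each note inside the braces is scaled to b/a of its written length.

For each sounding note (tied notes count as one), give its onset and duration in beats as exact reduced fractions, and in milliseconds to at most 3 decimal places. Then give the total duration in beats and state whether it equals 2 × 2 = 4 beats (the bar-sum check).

1) 0.0ms=0b +180.723ms=1/2b
2) 180.723ms=1/2b +180.723ms=1/2b
3) 361.446ms=1b +90.361ms=1/4b
4) 451.807ms=5/4b +90.361ms=1/4b
5) 542.169ms=3/2b +90.361ms=1/4b
6) 632.53ms=7/4b +90.361ms=1/4b
7) 722.892ms=2b +361.446ms=1b
8) 1084.337ms=3b +180.723ms=1/2b
9) 1265.06ms=7/2b +90.361ms=1/4b
10) 1355.422ms=15/4b +90.361ms=1/4b
Σ=4b of 4 (166bpm 2/4) — PASS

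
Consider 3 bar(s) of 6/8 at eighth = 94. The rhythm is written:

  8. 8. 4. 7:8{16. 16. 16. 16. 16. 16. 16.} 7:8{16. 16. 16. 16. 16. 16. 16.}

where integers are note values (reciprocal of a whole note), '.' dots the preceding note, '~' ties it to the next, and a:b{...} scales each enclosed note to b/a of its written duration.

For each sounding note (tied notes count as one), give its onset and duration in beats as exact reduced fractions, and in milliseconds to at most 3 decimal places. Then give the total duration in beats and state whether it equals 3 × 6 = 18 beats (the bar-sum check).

1) 0.0ms=0b +957.447ms=3/2b
2) 957.447ms=3/2b +957.447ms=3/2b
3) 1914.894ms=3b +1914.894ms=3b
4) 3829.787ms=6b +547.112ms=6/7b
5) 4376.9ms=48/7b +547.112ms=6/7b
6) 4924.012ms=54/7b +547.112ms=6/7b
7) 5471.125ms=60/7b +547.112ms=6/7b
8) 6018.237ms=66/7b +547.112ms=6/7b
9) 6565.35ms=72/7b +547.112ms=6/7b
10) 7112.462ms=78/7b +547.112ms=6/7b
11) 7659.574ms=12b +547.112ms=6/7b
12) 8206.687ms=90/7b +547.112ms=6/7b
13) 8753.799ms=96/7b +547.112ms=6/7b
14) 9300.912ms=102/7b +547.112ms=6/7b
15) 9848.024ms=108/7b +547.112ms=6/7b
16) 10395.137ms=114/7b +547.112ms=6/7b
17) 10942.249ms=120/7b +547.112ms=6/7b
Σ=18b of 18 (94bpm 6/8) — PASS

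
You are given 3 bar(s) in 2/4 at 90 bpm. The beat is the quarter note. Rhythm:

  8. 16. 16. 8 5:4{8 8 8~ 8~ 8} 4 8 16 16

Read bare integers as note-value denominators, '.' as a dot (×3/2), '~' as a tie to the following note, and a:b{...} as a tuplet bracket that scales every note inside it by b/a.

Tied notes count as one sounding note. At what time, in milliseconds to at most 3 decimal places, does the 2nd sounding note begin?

1. 0.0ms @ 0 + 500.0ms (3/4)
2. 500.0ms @ 3/4 + 250.0ms (3/8)
3. 750.0ms @ 9/8 + 250.0ms (3/8)
4. 1000.0ms @ 3/2 + 333.333ms (1/2)
5. 1333.333ms @ 2 + 266.667ms (2/5)
6. 1600.0ms @ 12/5 + 266.667ms (2/5)
7. 1866.667ms @ 14/5 + 800.0ms (6/5)
8. 2666.667ms @ 4 + 666.667ms (1)
9. 3333.333ms @ 5 + 333.333ms (1/2)
10. 3666.667ms @ 11/2 + 166.667ms (1/4)
11. 3833.333ms @ 23/4 + 166.667ms (1/4)

note 2 onset = 3/4b = 500.0ms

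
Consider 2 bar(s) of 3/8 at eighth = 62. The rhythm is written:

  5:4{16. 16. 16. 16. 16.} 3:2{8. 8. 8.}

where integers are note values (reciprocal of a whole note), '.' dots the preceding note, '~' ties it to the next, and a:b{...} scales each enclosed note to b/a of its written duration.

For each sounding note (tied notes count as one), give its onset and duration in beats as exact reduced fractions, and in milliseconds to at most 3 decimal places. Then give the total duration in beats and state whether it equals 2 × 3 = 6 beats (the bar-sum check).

1) 0.0ms=0b +580.645ms=3/5b
2) 580.645ms=3/5b +580.645ms=3/5b
3) 1161.29ms=6/5b +580.645ms=3/5b
4) 1741.935ms=9/5b +580.645ms=3/5b
5) 2322.581ms=12/5b +580.645ms=3/5b
6) 2903.226ms=3b +967.742ms=1b
7) 3870.968ms=4b +967.742ms=1b
8) 4838.71ms=5b +967.742ms=1b
Σ=6b of 6 (62bpm 3/8) — PASS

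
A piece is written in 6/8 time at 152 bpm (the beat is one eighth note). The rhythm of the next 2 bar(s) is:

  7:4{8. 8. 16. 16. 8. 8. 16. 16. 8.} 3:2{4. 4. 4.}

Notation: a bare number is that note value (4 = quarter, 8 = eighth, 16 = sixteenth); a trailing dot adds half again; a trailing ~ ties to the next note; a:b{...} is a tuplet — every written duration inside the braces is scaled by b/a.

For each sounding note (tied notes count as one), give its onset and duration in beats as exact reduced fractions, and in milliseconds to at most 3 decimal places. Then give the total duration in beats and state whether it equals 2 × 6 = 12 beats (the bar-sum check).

1) 0.0ms=0b +338.346ms=6/7b
2) 338.346ms=6/7b +338.346ms=6/7b
3) 676.692ms=12/7b +169.173ms=3/7b
4) 845.865ms=15/7b +169.173ms=3/7b
5) 1015.038ms=18/7b +338.346ms=6/7b
6) 1353.383ms=24/7b +338.346ms=6/7b
7) 1691.729ms=30/7b +169.173ms=3/7b
8) 1860.902ms=33/7b +169.173ms=3/7b
9) 2030.075ms=36/7b +338.346ms=6/7b
10) 2368.421ms=6b +789.474ms=2b
11) 3157.895ms=8b +789.474ms=2b
12) 3947.368ms=10b +789.474ms=2b
Σ=12b of 12 (152bpm 6/8) — PASS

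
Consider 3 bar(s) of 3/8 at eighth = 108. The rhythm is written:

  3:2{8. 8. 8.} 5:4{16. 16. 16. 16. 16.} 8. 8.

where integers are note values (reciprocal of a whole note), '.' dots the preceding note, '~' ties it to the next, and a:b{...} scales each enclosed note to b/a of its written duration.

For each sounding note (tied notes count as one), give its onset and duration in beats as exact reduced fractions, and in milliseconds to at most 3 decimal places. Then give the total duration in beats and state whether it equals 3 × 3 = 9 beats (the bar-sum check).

1) 0.0ms=0b +555.556ms=1b
2) 555.556ms=1b +555.556ms=1b
3) 1111.111ms=2b +555.556ms=1b
4) 1666.667ms=3b +333.333ms=3/5b
5) 2000.0ms=18/5b +333.333ms=3/5b
6) 2333.333ms=21/5b +333.333ms=3/5b
7) 2666.667ms=24/5b +333.333ms=3/5b
8) 3000.0ms=27/5b +333.333ms=3/5b
9) 3333.333ms=6b +833.333ms=3/2b
10) 4166.667ms=15/2b +833.333ms=3/2b
Σ=9b of 9 (108bpm 3/8) — PASS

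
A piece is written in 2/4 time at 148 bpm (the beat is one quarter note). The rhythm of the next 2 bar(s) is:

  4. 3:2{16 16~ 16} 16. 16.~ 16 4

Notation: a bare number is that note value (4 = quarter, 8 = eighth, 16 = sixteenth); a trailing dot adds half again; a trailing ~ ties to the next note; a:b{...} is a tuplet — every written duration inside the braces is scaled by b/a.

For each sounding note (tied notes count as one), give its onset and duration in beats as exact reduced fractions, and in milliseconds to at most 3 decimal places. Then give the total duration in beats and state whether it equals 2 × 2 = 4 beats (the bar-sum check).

1) 0.0ms=0b +608.108ms=3/2b
2) 608.108ms=3/2b +67.568ms=1/6b
3) 675.676ms=5/3b +135.135ms=1/3b
4) 810.811ms=2b +152.027ms=3/8b
5) 962.838ms=19/8b +253.378ms=5/8b
6) 1216.216ms=3b +405.405ms=1b
Σ=4b of 4 (148bpm 2/4) — PASS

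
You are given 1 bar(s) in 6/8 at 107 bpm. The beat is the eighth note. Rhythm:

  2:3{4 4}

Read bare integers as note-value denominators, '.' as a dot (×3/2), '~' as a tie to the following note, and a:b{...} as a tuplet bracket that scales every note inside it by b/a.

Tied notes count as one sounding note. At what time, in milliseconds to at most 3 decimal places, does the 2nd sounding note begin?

1. 0.0ms @ 0 + 1682.243ms (3)
2. 1682.243ms @ 3 + 1682.243ms (3)

note 2 onset = 3b = 1682.243ms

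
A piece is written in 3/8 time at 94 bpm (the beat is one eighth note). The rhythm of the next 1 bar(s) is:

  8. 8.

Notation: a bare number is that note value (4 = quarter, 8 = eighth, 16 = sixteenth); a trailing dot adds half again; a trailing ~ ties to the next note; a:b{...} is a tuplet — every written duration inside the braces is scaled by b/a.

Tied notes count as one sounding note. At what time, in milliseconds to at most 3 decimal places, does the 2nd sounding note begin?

note 2 onset = 3/2b = 957.447ms

1. 0.0ms @ 0 + 957.447ms (3/2)
2. 957.447ms @ 3/2 + 957.447ms (3/2)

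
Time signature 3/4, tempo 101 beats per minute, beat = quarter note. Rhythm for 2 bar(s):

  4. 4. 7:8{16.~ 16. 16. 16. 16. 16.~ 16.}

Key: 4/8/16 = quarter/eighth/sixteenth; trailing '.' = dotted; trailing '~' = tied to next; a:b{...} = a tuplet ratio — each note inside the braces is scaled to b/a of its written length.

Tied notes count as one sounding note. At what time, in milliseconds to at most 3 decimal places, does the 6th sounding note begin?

1. 0.0ms @ 0 + 891.089ms (3/2)
2. 891.089ms @ 3/2 + 891.089ms (3/2)
3. 1782.178ms @ 3 + 509.194ms (6/7)
4. 2291.372ms @ 27/7 + 254.597ms (3/7)
5. 2545.969ms @ 30/7 + 254.597ms (3/7)
6. 2800.566ms @ 33/7 + 254.597ms (3/7)
7. 3055.163ms @ 36/7 + 509.194ms (6/7)

note 6 onset = 33/7b = 2800.566ms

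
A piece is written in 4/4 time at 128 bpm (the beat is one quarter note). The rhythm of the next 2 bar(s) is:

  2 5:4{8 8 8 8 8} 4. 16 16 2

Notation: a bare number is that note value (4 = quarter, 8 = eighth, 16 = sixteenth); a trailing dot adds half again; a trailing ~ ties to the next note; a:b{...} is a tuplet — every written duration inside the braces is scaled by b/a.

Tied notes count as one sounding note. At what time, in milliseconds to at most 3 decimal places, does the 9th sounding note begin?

note 9 onset = 23/4b = 2695.312ms

1. 0.0ms @ 0 + 937.5ms (2)
2. 937.5ms @ 2 + 187.5ms (2/5)
3. 1125.0ms @ 12/5 + 187.5ms (2/5)
4. 1312.5ms @ 14/5 + 187.5ms (2/5)
5. 1500.0ms @ 16/5 + 187.5ms (2/5)
6. 1687.5ms @ 18/5 + 187.5ms (2/5)
7. 1875.0ms @ 4 + 703.125ms (3/2)
8. 2578.125ms @ 11/2 + 117.188ms (1/4)
9. 2695.312ms @ 23/4 + 117.188ms (1/4)
10. 2812.5ms @ 6 + 937.5ms (2)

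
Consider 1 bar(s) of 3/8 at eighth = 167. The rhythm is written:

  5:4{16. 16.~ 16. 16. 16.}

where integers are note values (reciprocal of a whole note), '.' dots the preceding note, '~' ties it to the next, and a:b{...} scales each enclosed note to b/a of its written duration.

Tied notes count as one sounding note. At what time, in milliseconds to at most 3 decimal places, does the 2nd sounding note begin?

1. 0.0ms @ 0 + 215.569ms (3/5)
2. 215.569ms @ 3/5 + 431.138ms (6/5)
3. 646.707ms @ 9/5 + 215.569ms (3/5)
4. 862.275ms @ 12/5 + 215.569ms (3/5)

note 2 onset = 3/5b = 215.569ms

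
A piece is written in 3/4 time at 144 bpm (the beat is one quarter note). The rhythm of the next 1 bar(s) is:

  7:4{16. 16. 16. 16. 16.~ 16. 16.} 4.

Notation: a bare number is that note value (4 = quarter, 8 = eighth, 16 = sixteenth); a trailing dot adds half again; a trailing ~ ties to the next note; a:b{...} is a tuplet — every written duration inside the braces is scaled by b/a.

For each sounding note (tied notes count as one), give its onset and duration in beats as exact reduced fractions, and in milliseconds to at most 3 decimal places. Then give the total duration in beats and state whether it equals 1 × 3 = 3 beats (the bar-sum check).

1) 0.0ms=0b +89.286ms=3/14b
2) 89.286ms=3/14b +89.286ms=3/14b
3) 178.571ms=3/7b +89.286ms=3/14b
4) 267.857ms=9/14b +89.286ms=3/14b
5) 357.143ms=6/7b +178.571ms=3/7b
6) 535.714ms=9/7b +89.286ms=3/14b
7) 625.0ms=3/2b +625.0ms=3/2b
Σ=3b of 3 (144bpm 3/4) — PASS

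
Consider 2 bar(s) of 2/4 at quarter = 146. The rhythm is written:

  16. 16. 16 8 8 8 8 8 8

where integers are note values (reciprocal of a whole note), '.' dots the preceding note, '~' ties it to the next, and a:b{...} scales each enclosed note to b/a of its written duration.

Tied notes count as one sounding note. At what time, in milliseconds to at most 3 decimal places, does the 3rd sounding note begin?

1. 0.0ms @ 0 + 154.11ms (3/8)
2. 154.11ms @ 3/8 + 154.11ms (3/8)
3. 308.219ms @ 3/4 + 102.74ms (1/4)
4. 410.959ms @ 1 + 205.479ms (1/2)
5. 616.438ms @ 3/2 + 205.479ms (1/2)
6. 821.918ms @ 2 + 205.479ms (1/2)
7. 1027.397ms @ 5/2 + 205.479ms (1/2)
8. 1232.877ms @ 3 + 205.479ms (1/2)
9. 1438.356ms @ 7/2 + 205.479ms (1/2)

note 3 onset = 3/4b = 308.219ms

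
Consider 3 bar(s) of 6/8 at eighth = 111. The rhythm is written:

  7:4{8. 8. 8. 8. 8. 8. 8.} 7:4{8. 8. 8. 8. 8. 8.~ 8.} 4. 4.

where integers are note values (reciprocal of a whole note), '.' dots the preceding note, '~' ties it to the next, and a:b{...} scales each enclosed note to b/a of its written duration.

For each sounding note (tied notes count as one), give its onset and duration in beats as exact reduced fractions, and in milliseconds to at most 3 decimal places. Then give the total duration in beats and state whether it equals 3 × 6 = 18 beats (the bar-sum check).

1) 0.0ms=0b +463.32ms=6/7b
2) 463.32ms=6/7b +463.32ms=6/7b
3) 926.641ms=12/7b +463.32ms=6/7b
4) 1389.961ms=18/7b +463.32ms=6/7b
5) 1853.282ms=24/7b +463.32ms=6/7b
6) 2316.602ms=30/7b +463.32ms=6/7b
7) 2779.923ms=36/7b +463.32ms=6/7b
8) 3243.243ms=6b +463.32ms=6/7b
9) 3706.564ms=48/7b +463.32ms=6/7b
10) 4169.884ms=54/7b +463.32ms=6/7b
11) 4633.205ms=60/7b +463.32ms=6/7b
12) 5096.525ms=66/7b +463.32ms=6/7b
13) 5559.846ms=72/7b +926.641ms=12/7b
14) 6486.486ms=12b +1621.622ms=3b
15) 8108.108ms=15b +1621.622ms=3b
Σ=18b of 18 (111bpm 6/8) — PASS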